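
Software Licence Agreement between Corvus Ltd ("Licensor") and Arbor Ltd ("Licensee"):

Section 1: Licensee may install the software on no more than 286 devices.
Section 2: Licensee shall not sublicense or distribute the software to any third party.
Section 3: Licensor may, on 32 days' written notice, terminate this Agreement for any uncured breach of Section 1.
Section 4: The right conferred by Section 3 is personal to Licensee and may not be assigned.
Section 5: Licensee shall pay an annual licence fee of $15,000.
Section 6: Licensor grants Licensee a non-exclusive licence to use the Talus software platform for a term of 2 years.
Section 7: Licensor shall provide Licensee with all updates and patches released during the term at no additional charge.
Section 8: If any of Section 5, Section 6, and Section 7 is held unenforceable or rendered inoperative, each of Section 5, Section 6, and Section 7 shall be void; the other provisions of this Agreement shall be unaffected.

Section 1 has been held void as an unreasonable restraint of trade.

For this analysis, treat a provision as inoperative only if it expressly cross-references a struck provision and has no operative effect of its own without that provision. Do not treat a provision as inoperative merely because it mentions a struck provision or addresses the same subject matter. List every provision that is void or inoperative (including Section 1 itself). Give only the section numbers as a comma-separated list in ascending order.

Section 1 is struck. Section 3 operates only by reference to Section 1, so it falls with Section 1. Section 4 merely fixes the non-assignment of Section 3; with Section 3 gone it has nothing to operate on and falls away. Section 8 ties Section 5, Section 6, and Section 7 together, but none of those is affected here; the remaining provisions continue in force under Section 8. That leaves Section 2, Section 5, Section 6, Section 7, and Section 8 in effect.

1, 3, 4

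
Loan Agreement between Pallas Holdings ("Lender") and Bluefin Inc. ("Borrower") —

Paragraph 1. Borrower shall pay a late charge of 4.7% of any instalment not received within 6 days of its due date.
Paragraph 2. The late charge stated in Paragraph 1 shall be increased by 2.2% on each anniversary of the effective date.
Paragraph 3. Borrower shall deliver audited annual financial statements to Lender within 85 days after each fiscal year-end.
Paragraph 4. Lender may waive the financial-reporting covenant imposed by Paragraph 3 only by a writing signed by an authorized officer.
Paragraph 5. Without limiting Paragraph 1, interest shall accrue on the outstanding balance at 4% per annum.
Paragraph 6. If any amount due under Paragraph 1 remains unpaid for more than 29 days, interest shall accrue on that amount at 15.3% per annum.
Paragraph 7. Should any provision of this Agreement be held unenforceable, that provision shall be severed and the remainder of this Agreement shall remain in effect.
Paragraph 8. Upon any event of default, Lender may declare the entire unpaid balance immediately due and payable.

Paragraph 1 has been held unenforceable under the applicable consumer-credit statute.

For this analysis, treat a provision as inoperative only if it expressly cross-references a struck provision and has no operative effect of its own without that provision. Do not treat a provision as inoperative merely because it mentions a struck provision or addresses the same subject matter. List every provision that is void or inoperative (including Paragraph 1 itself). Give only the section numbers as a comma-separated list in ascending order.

1, 2, 6

Paragraph 1 is struck. Paragraph 2 does nothing except set the escalation of the late charge by reference to Paragraph 1; with Paragraph 1 gone it has no independent effect and is inoperative. The whole of Paragraph 6 is the default interest on the late charge, defined by reference to Paragraph 1, so Paragraph 6 cannot stand once Paragraph 1 is removed. Although Paragraph 5 refers to Paragraph 1, its operative terms do not depend on Paragraph 1, so it remains in effect. Paragraph 7 is a severability clause and preserves every provision that can still be given independent effect. Paragraph 3, Paragraph 4, Paragraph 5, Paragraph 7, and Paragraph 8 remain in effect.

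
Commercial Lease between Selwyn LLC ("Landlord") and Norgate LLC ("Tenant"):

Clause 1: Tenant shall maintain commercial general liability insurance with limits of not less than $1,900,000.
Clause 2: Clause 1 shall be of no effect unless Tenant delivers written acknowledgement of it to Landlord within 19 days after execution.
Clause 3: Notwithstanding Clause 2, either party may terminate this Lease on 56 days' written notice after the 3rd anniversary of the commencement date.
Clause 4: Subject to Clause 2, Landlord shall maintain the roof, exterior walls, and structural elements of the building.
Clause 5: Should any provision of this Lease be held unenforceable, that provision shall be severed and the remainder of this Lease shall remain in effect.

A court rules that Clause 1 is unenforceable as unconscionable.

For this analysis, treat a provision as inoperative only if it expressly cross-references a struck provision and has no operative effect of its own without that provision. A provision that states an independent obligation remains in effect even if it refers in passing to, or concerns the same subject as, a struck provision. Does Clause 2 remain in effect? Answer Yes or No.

Clause 1 is struck. Clause 2 has no operative effect of its own apart from Clause 1 and is therefore inoperative. Clause 3 mentions Clause 2 but its own obligation stands independently of Clause 2, so Clause 3 is not affected. Although Clause 4 refers to Clause 2, its operative terms do not depend on Clause 2, so it remains in effect. Under the severability clause in Clause 5, the remaining provisions continue in force. That leaves Clause 3, Clause 4, and Clause 5 in effect. Clause 2 is among the inoperative provisions, so the answer is no.

No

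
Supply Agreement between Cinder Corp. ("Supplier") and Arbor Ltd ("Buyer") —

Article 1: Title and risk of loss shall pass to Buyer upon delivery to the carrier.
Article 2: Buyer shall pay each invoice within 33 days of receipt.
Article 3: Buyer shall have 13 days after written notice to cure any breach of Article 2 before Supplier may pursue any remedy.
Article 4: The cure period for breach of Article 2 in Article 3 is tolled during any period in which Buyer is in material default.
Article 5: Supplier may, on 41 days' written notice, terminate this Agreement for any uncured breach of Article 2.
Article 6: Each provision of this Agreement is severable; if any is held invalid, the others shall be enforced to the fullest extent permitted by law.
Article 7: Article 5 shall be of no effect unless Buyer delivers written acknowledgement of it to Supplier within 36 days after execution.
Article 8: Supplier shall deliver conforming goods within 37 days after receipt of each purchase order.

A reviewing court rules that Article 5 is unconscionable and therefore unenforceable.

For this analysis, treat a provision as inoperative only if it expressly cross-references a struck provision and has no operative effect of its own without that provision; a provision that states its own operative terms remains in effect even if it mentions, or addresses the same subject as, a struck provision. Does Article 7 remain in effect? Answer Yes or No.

No

Article 5 is struck. Article 7 merely fixes the acknowledgement condition for Article 5; with Article 5 gone it has nothing to operate on and falls away. Article 6 is a severability clause and preserves every provision that can still be given independent effect. Article 1, Article 2, Article 3, Article 4, Article 6, and Article 8 remain in effect. Article 7 is among the inoperative provisions, so the answer is no.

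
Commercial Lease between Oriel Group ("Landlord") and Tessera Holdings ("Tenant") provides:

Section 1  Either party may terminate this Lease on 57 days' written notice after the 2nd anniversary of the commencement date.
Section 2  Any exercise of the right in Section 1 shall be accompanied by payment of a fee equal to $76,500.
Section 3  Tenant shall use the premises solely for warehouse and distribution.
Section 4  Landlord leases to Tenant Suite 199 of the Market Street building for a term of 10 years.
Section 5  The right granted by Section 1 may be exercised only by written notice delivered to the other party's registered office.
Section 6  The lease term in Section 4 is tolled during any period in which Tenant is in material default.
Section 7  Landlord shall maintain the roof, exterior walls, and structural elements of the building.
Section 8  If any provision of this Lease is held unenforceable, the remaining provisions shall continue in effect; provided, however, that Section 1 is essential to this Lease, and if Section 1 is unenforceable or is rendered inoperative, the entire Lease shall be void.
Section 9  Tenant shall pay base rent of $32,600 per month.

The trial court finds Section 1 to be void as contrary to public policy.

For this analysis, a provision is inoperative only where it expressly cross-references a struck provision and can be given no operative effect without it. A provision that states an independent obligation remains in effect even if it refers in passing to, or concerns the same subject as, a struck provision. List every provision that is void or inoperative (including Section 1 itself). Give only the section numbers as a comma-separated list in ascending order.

1, 2, 3, 4, 5, 6, 7, 8, 9

Section 1 is struck. Section 2 merely fixes the exercise fee for Section 1; with Section 1 gone it has nothing to operate on and falls away. Section 5 operates only by reference to Section 1, so it falls with Section 1. Section 8 makes Section 1 an essential term, and Section 1 is the provision held invalid; under Section 8, the entire Lease is therefore void. No provision of the Lease survives.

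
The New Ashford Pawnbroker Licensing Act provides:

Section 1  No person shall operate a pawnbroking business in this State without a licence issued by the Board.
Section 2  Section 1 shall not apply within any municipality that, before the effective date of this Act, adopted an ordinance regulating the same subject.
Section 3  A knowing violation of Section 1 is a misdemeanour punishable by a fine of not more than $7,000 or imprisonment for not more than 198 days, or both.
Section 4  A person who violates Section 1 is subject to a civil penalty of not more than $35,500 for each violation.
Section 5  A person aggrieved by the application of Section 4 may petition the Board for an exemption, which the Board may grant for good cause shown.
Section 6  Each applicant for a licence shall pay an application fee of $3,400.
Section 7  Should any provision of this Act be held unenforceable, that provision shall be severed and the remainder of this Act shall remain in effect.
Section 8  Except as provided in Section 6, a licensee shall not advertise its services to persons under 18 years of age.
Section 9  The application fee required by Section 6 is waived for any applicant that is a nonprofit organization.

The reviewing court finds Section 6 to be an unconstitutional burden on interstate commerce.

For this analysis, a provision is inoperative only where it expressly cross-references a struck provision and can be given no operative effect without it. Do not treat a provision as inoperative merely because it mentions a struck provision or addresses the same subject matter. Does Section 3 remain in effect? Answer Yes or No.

Yes

Section 6 is struck. Section 9 operates only by reference to Section 6, so it falls with Section 6. Section 8 mentions Section 6 but its own obligation stands independently of Section 6, so Section 8 is not affected. Section 7 is a severability clause and preserves every provision that can still be given independent effect. The provisions still in force are Section 1, Section 2, Section 3, Section 4, Section 5, Section 7, and Section 8. Section 3 is among the surviving provisions, so the answer is yes.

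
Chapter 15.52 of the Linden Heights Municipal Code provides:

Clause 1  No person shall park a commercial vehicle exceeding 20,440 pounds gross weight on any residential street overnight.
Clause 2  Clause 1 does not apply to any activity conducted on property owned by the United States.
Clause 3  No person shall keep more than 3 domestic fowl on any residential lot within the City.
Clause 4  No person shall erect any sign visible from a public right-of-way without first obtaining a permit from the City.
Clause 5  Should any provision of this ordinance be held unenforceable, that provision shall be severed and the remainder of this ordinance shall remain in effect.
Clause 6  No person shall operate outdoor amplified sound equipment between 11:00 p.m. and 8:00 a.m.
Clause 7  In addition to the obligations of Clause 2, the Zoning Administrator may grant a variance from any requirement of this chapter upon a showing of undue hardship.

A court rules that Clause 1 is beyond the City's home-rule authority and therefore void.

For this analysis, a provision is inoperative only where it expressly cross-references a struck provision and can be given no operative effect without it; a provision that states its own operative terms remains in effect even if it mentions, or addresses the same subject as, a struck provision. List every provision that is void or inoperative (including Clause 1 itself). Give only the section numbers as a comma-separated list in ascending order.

Clause 1 is struck. Clause 2 merely fixes the public-property exemption from Clause 1; with Clause 1 gone it has nothing to operate on and falls away. Clause 7 mentions Clause 2 but its own obligation stands independently of Clause 2, so Clause 7 is not affected. Clause 5 is a severability clause and preserves every provision that can still be given independent effect. The provisions still in force are Clause 3, Clause 4, Clause 5, Clause 6, and Clause 7.

1, 2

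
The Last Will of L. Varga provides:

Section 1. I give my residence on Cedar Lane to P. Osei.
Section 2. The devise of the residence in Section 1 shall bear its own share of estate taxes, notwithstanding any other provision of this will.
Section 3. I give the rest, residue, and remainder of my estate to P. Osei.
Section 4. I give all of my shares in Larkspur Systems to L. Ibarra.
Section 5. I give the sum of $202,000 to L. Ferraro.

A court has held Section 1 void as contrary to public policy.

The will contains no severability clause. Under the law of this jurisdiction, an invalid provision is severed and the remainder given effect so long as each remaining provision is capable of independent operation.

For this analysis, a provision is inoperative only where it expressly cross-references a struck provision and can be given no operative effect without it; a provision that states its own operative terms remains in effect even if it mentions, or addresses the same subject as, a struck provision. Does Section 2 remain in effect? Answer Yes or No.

Section 1 is struck. Section 2 operates only by reference to Section 1, so it falls with Section 1. With no severability clause, the stated default rule severs what cannot stand and enforces each remaining provision that can operate on its own. Section 3, Section 4, and Section 5 remain in effect. Section 2 is among the inoperative provisions, so the answer is no.

No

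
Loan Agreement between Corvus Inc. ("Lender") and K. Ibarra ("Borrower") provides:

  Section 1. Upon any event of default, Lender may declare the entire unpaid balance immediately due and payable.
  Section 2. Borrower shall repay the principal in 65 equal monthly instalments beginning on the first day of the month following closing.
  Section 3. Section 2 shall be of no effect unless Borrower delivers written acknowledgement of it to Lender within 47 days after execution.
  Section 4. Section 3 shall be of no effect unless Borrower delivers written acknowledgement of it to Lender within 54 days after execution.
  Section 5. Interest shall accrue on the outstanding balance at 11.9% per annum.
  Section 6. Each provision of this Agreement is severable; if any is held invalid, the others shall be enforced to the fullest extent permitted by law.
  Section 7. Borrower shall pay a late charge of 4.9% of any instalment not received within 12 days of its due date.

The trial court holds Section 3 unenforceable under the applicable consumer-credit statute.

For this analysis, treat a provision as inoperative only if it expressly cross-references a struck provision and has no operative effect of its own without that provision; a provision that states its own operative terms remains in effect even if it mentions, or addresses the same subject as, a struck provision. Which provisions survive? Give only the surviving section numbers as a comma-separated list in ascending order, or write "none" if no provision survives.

Section 3 is struck. Section 4 has no operative effect of its own apart from Section 3 and is therefore inoperative. Under the severability clause in Section 6, the remaining provisions continue in force. The provisions still in force are Section 1, Section 2, Section 5, Section 6, and Section 7.

1, 2, 5, 6, 7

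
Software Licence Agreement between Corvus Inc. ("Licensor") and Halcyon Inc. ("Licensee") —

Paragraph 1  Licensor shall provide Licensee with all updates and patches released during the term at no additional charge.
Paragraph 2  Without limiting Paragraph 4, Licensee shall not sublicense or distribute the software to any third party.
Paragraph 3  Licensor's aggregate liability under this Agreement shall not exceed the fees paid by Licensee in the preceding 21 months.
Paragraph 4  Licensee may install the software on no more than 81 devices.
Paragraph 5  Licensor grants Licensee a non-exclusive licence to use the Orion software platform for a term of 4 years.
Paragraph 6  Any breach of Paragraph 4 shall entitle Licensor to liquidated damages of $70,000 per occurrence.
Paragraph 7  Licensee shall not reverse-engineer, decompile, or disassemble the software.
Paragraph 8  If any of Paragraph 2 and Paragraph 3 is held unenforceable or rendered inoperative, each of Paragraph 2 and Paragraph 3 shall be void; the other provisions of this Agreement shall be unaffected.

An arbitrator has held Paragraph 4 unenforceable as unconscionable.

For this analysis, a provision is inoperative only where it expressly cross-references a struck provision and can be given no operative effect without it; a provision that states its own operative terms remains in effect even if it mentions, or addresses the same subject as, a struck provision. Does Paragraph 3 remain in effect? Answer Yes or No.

Yes

Paragraph 4 is struck. Paragraph 6 operates only by reference to Paragraph 4, so it falls with Paragraph 4. Paragraph 2 mentions Paragraph 4 but its own obligation stands independently of Paragraph 4, so Paragraph 2 is not affected. Paragraph 8 ties Paragraph 2 and Paragraph 3 together, but none of those is affected here; the remaining provisions continue in force under Paragraph 8. The provisions still in force are Paragraph 1, Paragraph 2, Paragraph 3, Paragraph 5, Paragraph 7, and Paragraph 8. Paragraph 3 is among the surviving provisions, so the answer is yes.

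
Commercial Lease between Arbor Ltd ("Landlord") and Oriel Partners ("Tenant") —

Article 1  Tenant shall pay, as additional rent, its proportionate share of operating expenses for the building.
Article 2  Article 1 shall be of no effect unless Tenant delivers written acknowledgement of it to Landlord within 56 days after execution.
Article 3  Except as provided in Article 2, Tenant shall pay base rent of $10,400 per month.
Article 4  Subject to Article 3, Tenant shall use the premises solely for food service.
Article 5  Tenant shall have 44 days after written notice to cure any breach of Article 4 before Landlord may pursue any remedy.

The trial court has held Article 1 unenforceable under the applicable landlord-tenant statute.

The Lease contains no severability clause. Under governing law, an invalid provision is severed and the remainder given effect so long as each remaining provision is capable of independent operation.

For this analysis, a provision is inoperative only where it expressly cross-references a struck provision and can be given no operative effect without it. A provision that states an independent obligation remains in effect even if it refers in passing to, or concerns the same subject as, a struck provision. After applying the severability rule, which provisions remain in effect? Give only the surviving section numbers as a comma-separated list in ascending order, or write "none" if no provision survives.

Article 1 is struck. Article 2 merely fixes the acknowledgement condition for Article 1; with Article 1 gone it has nothing to operate on and falls away. Article 3 mentions Article 2 but its own obligation stands independently of Article 2, so Article 3 is not affected. Under the stated default rule, only provisions that cannot operate independently fall away; the rest are enforced. That leaves Article 3, Article 4, and Article 5 in effect.

3, 4, 5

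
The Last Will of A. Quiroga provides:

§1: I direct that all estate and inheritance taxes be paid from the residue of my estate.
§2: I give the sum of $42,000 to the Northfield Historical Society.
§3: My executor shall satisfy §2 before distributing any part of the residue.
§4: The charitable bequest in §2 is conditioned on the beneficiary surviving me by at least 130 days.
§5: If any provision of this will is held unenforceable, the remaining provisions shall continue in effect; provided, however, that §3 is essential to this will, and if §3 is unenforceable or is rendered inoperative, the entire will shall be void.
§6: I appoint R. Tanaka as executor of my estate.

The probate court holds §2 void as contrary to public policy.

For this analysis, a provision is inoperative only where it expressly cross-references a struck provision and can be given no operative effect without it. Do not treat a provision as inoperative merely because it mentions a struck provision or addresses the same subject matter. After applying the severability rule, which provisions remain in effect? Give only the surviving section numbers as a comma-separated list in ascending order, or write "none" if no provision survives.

§2 is struck. The only function of §3 is the priority direction for §2, so it cannot stand once §2 is removed. §4 merely fixes the survivorship condition on §2; with §2 gone it has nothing to operate on and falls away. §5 makes §3 an essential term, and §3 has been rendered inoperative by the cascade; under §5, the entire will is therefore void. No provision of the will survives.

none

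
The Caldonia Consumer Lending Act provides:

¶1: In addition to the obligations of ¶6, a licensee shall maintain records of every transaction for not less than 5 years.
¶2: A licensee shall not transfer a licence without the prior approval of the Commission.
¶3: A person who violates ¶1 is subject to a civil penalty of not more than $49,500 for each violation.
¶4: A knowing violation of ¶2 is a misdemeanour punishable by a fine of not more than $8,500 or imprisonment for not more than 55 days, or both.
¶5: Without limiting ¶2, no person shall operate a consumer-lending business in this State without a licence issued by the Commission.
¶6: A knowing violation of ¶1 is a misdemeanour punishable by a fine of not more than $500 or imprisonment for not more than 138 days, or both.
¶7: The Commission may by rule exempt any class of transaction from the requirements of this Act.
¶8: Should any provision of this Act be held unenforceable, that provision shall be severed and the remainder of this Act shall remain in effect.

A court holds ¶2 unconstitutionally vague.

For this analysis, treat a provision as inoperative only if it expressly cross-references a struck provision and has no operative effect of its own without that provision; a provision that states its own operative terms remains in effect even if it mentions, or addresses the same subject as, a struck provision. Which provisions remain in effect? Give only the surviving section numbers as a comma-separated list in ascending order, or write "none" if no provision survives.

1, 3, 5, 6, 7, 8

¶2 is struck. ¶4 has no operative effect of its own apart from ¶2 and is therefore inoperative. Although ¶5 refers to ¶2, its operative terms do not depend on ¶2, so it remains in effect. ¶8 is a severability clause and preserves every provision that can still be given independent effect. The provisions still in force are ¶1, ¶3, ¶5, ¶6, ¶7, and ¶8.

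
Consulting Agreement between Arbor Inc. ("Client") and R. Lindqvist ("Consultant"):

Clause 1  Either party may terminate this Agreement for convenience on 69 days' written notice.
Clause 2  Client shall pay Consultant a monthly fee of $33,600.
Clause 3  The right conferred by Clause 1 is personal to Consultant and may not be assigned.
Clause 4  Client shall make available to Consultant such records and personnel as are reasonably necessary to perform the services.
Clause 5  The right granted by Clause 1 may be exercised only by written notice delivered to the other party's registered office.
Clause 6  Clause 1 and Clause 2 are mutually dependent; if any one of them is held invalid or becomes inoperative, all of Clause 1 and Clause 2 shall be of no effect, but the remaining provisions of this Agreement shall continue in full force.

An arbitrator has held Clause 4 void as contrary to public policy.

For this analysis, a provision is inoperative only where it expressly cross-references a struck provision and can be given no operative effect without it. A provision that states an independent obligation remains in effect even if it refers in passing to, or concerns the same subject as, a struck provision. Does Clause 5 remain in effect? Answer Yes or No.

Yes

Clause 4 is struck. No other provision's operative terms depend on Clause 4. Clause 6 ties Clause 1 and Clause 2 together, but none of those is affected here; the remaining provisions continue in force under Clause 6. Clause 1, Clause 2, Clause 3, Clause 5, and Clause 6 remain in effect. Clause 5 is among the surviving provisions, so the answer is yes.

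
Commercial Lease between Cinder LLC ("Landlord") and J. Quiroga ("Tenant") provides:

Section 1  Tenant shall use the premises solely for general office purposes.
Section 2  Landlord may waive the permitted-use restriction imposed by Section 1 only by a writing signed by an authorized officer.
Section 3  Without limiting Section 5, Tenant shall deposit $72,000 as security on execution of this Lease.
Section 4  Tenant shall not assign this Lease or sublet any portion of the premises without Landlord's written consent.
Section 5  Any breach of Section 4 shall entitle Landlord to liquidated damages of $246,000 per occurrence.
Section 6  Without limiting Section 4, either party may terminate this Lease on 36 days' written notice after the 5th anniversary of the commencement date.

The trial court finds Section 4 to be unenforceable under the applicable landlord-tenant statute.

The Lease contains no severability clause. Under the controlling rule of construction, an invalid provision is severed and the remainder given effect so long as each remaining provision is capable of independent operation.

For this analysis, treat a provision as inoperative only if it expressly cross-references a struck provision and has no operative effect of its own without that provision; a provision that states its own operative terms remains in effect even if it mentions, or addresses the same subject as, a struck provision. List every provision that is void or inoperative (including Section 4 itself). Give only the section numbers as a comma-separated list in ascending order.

Section 4 is struck. Section 5 has no operative effect of its own apart from Section 4 and is therefore inoperative. Although Section 6 refers to Section 4, its operative terms do not depend on Section 4, so it remains in effect. Section 3 mentions Section 5 but its own obligation stands independently of Section 5, so Section 3 is not affected. With no severability clause, the stated default rule severs what cannot stand and enforces each remaining provision that can operate on its own. That leaves Section 1, Section 2, Section 3, and Section 6 in effect.

4, 5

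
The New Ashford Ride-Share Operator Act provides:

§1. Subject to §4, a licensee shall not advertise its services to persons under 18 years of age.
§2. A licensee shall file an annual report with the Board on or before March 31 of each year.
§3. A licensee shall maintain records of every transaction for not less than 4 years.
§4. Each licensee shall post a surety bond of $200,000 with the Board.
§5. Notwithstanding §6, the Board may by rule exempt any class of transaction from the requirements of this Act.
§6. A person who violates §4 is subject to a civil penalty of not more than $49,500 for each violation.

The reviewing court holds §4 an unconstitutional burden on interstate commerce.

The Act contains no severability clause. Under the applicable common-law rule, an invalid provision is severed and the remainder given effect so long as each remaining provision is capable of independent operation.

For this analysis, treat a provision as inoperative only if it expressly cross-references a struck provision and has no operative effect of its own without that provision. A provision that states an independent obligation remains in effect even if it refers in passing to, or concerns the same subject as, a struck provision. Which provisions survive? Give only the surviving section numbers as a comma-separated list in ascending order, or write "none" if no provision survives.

1, 2, 3, 5

§4 is struck. §6 merely fixes the civil penalty for violating §4; with §4 gone it has nothing to operate on and falls away. Although §5 refers to §6, its operative terms do not depend on §6, so it remains in effect. Although §1 refers to §4, its operative terms do not depend on §4, so it remains in effect. Under the stated default rule, only provisions that cannot operate independently fall away; the rest are enforced. The provisions still in force are §1, §2, §3, and §5.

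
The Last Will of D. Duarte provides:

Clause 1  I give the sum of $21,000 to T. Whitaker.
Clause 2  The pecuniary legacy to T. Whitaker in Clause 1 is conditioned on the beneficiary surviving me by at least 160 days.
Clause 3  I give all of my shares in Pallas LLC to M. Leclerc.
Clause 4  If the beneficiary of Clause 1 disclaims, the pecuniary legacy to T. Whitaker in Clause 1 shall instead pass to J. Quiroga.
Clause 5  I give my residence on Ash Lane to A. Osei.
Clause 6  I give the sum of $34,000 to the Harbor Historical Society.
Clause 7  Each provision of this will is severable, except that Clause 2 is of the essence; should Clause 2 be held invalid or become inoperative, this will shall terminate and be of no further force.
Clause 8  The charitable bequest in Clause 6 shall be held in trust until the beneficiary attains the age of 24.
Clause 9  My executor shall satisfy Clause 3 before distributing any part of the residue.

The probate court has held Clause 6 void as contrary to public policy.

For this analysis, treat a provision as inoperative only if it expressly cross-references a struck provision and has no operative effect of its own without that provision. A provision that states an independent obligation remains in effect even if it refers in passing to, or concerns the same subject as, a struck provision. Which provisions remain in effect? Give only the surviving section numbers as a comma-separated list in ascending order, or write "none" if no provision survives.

Clause 6 is struck. The only function of Clause 8 is the trust for Clause 6, so it cannot stand once Clause 6 is removed. Clause 7 makes Clause 2 an essential term, but Clause 2 is unaffected, so the severability proviso in Clause 7 preserves the remaining provisions. The provisions still in force are Clause 1, Clause 2, Clause 3, Clause 4, Clause 5, Clause 7, and Clause 9.

1, 2, 3, 4, 5, 7, 9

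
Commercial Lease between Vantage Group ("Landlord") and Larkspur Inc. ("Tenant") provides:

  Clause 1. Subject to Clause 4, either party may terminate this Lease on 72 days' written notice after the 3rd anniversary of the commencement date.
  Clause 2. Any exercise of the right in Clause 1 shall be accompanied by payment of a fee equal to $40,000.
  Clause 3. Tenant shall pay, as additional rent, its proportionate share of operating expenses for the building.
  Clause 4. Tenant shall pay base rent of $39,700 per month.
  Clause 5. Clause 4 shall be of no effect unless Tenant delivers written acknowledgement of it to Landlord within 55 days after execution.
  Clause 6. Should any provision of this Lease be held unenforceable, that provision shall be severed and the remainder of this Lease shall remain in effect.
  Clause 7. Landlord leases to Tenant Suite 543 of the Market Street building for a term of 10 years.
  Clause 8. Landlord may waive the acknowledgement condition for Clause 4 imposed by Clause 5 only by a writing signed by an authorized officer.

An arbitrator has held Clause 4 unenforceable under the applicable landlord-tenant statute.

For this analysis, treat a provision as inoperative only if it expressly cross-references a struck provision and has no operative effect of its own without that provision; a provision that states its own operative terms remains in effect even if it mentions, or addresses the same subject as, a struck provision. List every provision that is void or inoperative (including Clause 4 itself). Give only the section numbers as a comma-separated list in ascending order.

4, 5, 8

Clause 4 is struck. Clause 5 merely fixes the acknowledgement condition for Clause 4; with Clause 4 gone it has nothing to operate on and falls away. Clause 8 operates only by reference to Clause 5, so it falls with Clause 5. Clause 1 mentions Clause 4 but its own obligation stands independently of Clause 4, so Clause 1 is not affected. Clause 6 is a severability clause and preserves every provision that can still be given independent effect. Clause 1, Clause 2, Clause 3, Clause 6, and Clause 7 remain in effect.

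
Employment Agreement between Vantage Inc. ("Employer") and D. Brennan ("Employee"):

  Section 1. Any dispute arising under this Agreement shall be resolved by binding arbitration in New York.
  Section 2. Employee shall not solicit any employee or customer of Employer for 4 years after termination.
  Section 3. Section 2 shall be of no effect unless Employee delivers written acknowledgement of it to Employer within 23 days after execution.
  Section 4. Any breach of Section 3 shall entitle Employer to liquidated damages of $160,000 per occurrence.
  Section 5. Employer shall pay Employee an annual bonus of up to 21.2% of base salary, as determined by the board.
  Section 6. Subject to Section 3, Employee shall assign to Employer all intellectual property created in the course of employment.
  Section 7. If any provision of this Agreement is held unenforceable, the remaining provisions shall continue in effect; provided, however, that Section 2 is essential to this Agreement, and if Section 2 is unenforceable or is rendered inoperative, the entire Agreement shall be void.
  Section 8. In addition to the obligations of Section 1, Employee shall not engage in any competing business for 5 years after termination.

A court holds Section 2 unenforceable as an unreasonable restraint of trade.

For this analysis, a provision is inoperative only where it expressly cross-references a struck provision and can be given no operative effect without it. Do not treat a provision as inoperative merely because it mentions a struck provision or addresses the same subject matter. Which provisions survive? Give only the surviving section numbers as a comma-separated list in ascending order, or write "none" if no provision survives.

Section 2 is struck. Section 3 operates only by reference to Section 2, so it falls with Section 2. Section 4 does nothing except set the liquidated-damages amount by reference to Section 3; with Section 3 gone it has no independent effect and is inoperative. Section 7 makes Section 2 an essential term, and Section 2 is the provision held invalid; under Section 7, the entire Agreement is therefore void. No provision of the Agreement survives.

none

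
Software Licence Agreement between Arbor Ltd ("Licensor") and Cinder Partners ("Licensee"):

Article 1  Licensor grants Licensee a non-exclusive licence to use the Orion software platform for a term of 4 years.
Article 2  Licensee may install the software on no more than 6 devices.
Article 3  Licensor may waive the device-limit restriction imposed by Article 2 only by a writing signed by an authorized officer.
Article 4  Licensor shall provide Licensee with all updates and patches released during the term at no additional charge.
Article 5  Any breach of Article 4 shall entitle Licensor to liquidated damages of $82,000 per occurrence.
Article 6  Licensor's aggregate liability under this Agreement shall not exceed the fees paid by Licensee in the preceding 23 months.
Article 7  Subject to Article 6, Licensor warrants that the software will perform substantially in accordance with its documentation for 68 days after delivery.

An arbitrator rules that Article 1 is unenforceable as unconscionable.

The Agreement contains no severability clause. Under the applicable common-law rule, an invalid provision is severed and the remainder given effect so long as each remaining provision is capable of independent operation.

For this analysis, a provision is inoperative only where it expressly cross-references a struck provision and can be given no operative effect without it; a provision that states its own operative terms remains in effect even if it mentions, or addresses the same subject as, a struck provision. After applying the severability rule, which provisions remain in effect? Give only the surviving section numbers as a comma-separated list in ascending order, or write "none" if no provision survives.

2, 3, 4, 5, 6, 7

Article 1 is struck. No other provision's operative terms depend on Article 1. With no severability clause, the stated default rule severs what cannot stand and enforces each remaining provision that can operate on its own. The provisions still in force are Article 2, Article 3, Article 4, Article 5, Article 6, and Article 7.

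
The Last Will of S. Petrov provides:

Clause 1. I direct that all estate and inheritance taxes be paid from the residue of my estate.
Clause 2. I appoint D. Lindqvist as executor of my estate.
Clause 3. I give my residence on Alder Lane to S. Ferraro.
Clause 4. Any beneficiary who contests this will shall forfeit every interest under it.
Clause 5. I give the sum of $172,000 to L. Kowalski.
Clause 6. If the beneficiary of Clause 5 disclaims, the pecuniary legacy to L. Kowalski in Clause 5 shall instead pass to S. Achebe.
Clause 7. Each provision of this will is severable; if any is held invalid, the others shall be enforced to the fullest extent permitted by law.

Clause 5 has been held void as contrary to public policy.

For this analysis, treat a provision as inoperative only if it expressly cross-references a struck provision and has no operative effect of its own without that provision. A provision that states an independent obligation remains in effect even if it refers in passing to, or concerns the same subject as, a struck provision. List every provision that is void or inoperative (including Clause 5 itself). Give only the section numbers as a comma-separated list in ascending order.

5, 6

Clause 5 is struck. Clause 6 has no operative effect of its own apart from Clause 5 and is therefore inoperative. Under the severability clause in Clause 7, the remaining provisions continue in force. That leaves Clause 1, Clause 2, Clause 3, Clause 4, and Clause 7 in effect.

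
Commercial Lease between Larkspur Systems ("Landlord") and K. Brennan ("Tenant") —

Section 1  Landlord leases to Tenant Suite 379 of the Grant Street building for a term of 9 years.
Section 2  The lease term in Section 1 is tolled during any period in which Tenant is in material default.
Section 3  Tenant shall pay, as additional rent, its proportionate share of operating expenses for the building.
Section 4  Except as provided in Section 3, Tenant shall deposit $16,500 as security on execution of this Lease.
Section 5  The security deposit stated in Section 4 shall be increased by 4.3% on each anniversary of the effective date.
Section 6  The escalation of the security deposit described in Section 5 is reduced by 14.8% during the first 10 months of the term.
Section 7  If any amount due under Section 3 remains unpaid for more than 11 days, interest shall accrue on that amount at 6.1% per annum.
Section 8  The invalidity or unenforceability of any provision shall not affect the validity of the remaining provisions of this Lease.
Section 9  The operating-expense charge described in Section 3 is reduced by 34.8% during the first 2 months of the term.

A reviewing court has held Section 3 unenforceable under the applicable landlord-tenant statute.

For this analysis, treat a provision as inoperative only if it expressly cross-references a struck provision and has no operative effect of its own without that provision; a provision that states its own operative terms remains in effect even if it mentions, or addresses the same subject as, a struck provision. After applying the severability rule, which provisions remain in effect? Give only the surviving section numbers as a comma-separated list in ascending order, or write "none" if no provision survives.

Section 3 is struck. The whole of Section 7 is the default interest on the operating-expense charge, defined by reference to Section 3, so Section 7 cannot stand once Section 3 is removed. Section 9 has no operative effect of its own apart from Section 3 and is therefore inoperative. Section 4 mentions Section 3 but its own obligation stands independently of Section 3, so Section 4 is not affected. Section 8 is a severability clause and preserves every provision that can still be given independent effect. The provisions still in force are Section 1, Section 2, Section 4, Section 5, Section 6, and Section 8.

1, 2, 4, 5, 6, 8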